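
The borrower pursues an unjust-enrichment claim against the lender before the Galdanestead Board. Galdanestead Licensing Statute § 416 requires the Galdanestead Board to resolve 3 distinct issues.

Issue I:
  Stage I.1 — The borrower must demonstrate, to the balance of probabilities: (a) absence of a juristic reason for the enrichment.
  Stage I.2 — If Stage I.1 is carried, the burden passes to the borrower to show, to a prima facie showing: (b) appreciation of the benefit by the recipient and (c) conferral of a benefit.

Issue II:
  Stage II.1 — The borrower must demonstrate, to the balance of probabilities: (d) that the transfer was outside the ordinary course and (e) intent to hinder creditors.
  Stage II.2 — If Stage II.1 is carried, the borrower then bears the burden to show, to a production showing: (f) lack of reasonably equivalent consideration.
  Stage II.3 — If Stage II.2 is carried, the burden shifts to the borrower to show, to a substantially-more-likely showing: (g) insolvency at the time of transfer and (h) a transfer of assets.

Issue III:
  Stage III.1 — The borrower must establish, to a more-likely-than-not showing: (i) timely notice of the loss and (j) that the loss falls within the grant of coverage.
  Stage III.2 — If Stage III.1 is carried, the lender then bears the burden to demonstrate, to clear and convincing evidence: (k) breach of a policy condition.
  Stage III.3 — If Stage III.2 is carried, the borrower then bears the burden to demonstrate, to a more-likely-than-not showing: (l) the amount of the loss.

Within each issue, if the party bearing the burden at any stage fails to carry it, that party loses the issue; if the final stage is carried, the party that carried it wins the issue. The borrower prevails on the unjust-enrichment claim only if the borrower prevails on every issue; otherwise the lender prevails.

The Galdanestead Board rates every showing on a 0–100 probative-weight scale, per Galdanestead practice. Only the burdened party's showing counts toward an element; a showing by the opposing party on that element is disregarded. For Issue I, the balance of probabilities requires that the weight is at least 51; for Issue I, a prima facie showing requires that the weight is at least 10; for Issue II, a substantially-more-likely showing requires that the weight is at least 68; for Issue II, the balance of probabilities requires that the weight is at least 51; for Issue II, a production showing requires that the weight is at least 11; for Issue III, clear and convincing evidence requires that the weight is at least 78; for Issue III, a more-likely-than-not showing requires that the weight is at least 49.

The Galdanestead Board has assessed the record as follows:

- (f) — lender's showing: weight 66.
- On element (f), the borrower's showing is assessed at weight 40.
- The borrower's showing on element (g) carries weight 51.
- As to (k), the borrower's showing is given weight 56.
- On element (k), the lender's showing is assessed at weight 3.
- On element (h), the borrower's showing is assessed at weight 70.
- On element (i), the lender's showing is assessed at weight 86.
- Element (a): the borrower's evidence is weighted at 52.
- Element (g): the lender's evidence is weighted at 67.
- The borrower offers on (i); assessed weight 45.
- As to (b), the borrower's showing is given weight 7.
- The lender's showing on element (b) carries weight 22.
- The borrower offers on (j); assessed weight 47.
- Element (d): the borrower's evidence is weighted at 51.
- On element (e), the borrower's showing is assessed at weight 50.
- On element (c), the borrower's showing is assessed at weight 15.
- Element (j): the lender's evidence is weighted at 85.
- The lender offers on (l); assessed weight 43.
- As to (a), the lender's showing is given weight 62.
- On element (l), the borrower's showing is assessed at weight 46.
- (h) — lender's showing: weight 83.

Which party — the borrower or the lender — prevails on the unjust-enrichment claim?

— Issue I —
At Stage I.1 the borrower must meet the balance of probabilities (weight is at least 51): on (a) the weight is 52 (the lender's 62 is given no effect), ≥ 51, so (a) meets the standard.
  Stage I.1 is satisfied; the borrower continues to bear the burden.
At Stage I.2 the borrower must meet a prima facie showing (weight is at least 10): on (b) the weight is 7 (the lender's 22 is given no effect), which does not reach 10, so (b) does not meet the standard; on (c) the weight is 15, which does reach 10, so (c) meets the standard.
  Not every element is met, so the borrower fails to carry Stage I.2.
So the lender prevails on this issue.
— Issue II —
Stage II.1 — burden on borrower; standard: the balance of probabilities (weight is at least 51).
    (d): 51 ≥ 51 [met]
    (e): 50 < 51 [not met]
  Stage II.1 not carried; the borrower fails its burden.
The lender prevails on this issue.
— Issue III —
Stage III.1 — burden on borrower; standard: a more-likely-than-not showing (weight is at least 49).
    (i): 45 (lender's 86 disregarded) < 49 [not met]
    (j): 47 (lender's 85 disregarded) < 49 [not met]
  The borrower does not carry Stage III.1.
The analysis ends at Stage III.1; the lender prevails on this issue.
Per-issue: Issue I → lender; Issue II → lender; Issue III → lender. The borrower must prevail on every issue; overall, the lender prevails.

lender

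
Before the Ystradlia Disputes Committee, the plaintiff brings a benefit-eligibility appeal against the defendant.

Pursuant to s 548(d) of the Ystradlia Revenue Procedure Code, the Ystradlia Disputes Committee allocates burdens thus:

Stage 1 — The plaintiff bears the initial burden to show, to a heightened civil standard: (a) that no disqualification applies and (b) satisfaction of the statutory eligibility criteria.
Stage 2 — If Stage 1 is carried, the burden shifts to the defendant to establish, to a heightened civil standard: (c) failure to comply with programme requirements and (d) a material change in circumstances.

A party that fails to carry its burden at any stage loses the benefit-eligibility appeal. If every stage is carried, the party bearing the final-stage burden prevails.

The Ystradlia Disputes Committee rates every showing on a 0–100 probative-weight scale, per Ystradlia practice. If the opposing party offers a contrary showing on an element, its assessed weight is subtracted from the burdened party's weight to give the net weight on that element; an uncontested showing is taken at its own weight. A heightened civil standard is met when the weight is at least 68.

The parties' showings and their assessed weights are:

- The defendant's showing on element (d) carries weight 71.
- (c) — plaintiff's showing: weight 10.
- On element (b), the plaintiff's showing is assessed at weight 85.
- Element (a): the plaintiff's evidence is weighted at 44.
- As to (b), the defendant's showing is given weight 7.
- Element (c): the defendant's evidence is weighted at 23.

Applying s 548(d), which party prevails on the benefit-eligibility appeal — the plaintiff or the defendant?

At Stage 1 the plaintiff must meet a heightened civil standard (weight is at least 68): on (a) the weight is 44, which does not reach 68, so (a) does not meet the standard; on (b) the weight is 85 less the opposing 7 gives net 78, ≥ 68, so (b) meets the standard.
  Not every element is met, so the plaintiff fails to carry Stage 1.
So the defendant prevails.

defendant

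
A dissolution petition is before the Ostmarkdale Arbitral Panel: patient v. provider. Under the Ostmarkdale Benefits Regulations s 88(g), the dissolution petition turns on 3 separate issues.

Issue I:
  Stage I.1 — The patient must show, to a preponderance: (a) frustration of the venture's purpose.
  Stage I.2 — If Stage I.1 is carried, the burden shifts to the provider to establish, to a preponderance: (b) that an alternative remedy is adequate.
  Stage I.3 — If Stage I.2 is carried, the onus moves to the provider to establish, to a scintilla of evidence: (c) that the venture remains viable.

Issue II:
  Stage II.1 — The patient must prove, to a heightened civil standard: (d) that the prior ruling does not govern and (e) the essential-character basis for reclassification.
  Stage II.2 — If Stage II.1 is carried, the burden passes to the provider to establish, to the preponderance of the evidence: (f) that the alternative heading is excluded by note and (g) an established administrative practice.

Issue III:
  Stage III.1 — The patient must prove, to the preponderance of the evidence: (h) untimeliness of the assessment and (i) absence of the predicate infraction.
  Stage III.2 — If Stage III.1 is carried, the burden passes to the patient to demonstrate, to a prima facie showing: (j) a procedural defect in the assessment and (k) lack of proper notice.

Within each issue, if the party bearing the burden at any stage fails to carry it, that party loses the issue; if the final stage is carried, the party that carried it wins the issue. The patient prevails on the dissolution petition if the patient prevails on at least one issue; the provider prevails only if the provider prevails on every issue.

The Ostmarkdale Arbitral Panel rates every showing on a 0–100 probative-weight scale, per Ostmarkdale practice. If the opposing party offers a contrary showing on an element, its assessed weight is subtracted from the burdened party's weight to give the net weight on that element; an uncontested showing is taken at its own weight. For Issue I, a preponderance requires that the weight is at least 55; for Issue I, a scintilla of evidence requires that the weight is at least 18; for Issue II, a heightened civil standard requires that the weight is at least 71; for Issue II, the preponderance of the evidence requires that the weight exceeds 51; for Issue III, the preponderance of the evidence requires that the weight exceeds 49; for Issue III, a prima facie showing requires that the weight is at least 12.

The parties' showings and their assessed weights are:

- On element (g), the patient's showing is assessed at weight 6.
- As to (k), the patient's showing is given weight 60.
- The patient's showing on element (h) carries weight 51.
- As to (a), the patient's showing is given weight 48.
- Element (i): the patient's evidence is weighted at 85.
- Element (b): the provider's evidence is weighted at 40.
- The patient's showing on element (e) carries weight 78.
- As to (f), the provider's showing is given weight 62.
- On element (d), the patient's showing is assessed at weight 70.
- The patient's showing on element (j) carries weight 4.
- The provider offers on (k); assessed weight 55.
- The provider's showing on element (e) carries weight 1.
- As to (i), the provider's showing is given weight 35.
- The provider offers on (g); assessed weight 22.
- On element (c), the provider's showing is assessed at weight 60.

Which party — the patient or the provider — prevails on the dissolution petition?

— Issue I —
At Stage I.1 the patient must meet a preponderance (weight is at least 55): on (a) the weight is 48, which does not reach 55, so (a) does not meet the standard.
  Stage I.1 not carried; the patient fails its burden.
The analysis ends at Stage I.1; the provider prevails on this issue.
— Issue II —
At Stage II.1 the patient must meet a heightened civil standard (weight is at least 71): on (d) the weight is 70, < 71, so (d) does not meet the standard; on (e) the weight is 78 less the opposing 1 gives net 77, which does reach 71, so (e) meets the standard.
  The patient does not carry Stage II.1.
The analysis ends at Stage II.1; the provider prevails on this issue.
— Issue III —
Stage III.1 (patient, the preponderance of the evidence, weight exceeds 49): (h) 51 > 49 — meets; (i) net 85−35=50 > 49 — meets.
  All elements met. The patient retains the burden for Stage III.2.
Stage III.2 (patient, a prima facie showing, weight is at least 12): (j) 4 < 12 — fails; (k) net 60−55=5 < 12 — fails.
  Stage III.2 not carried; the patient fails its burden.
The analysis ends at Stage III.2; the provider prevails on this issue.
Per-issue: Issue I → provider; Issue II → provider; Issue III → provider. The patient must prevail on at least one issue; overall, the provider prevails.

provider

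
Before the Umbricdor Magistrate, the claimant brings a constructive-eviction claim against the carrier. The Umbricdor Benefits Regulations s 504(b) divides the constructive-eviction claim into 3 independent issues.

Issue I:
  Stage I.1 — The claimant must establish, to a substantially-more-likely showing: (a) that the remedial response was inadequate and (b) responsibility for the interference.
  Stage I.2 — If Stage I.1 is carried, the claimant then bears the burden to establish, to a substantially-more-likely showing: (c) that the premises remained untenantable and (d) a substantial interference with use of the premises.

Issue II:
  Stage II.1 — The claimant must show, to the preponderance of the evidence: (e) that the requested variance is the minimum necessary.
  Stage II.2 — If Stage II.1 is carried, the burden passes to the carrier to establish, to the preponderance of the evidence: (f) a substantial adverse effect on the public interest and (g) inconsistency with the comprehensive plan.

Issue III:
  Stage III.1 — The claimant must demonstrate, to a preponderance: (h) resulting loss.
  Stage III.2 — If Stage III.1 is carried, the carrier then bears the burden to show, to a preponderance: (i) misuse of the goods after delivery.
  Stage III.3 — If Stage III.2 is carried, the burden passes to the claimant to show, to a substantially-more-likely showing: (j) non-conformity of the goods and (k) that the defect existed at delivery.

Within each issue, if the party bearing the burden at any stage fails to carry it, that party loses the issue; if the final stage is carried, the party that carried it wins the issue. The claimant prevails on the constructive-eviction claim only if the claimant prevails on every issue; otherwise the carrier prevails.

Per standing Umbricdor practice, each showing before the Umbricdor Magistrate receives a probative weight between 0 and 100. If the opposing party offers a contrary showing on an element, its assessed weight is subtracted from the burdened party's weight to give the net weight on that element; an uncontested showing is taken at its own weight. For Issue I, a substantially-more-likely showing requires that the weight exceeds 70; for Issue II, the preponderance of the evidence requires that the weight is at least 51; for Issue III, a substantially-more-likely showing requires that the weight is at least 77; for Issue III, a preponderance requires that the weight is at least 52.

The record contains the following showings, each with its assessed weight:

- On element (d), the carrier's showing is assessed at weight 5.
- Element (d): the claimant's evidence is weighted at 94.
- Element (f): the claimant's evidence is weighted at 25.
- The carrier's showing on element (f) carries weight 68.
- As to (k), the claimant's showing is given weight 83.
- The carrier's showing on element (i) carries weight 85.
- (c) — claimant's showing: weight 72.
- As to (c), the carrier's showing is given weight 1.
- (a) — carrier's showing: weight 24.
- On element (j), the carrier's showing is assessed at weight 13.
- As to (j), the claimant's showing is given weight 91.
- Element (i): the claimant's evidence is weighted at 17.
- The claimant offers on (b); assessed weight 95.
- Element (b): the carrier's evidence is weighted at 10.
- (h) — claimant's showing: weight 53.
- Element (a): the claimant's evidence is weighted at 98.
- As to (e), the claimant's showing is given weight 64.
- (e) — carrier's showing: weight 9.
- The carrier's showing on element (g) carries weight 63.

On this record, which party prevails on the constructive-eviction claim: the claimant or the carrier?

claimant

— Issue I —
Stage I.1 (claimant, a substantially-more-likely showing, weight exceeds 70): (a) net 98−24=74 > 70 — meets; (b) net 95−10=85 > 70 — meets.
  Stage I.1 carried; the burden remains with the claimant.
Stage I.2 (claimant, a substantially-more-likely showing, weight exceeds 70): (c) net 72−1=71 > 70 — meets; (d) net 94−5=89 > 70 — meets.
  All elements met at the final stage.
Every stage carried; the claimant prevails on this issue.
— Issue II —
Stage II.1 — burden on claimant; standard: the preponderance of the evidence (weight is at least 51).
    (e): 64 − 9 = 55 ≥ 51 [met]
  All elements met. The burden passes to the carrier.
Stage II.2 — burden on carrier; standard: the preponderance of the evidence (weight is at least 51).
    (f): 68 − 25 = 43 < 51 [not met]
    (g): 63 ≥ 51 [met]
  Not every element is met, so the carrier fails to carry Stage II.2.
The claimant prevails on this issue.
— Issue III —
At Stage III.1 the claimant must meet a preponderance (weight is at least 52): on (h) the weight is 53, ≥ 52, so (h) meets the standard.
  The claimant carries Stage III.1; the carrier now bears the burden.
At Stage III.2 the carrier must meet a preponderance (weight is at least 52): on (i) the weight is 85 less the opposing 17 gives net 68, ≥ 52, so (i) meets the standard.
  The carrier carries Stage III.2; the claimant now bears the burden.
At Stage III.3 the claimant must meet a substantially-more-likely showing (weight is at least 77): on (j) the weight is 91 less the opposing 13 gives net 78, ≥ 77, so (j) meets the standard; on (k) the weight is 83, which does reach 77, so (k) meets the standard.
  Stage III.3 carried; the final stage is satisfied.
Every stage carried; the claimant prevails on this issue.
Per-issue: Issue I → claimant; Issue II → claimant; Issue III → claimant. The claimant must prevail on every issue; overall, the claimant prevails.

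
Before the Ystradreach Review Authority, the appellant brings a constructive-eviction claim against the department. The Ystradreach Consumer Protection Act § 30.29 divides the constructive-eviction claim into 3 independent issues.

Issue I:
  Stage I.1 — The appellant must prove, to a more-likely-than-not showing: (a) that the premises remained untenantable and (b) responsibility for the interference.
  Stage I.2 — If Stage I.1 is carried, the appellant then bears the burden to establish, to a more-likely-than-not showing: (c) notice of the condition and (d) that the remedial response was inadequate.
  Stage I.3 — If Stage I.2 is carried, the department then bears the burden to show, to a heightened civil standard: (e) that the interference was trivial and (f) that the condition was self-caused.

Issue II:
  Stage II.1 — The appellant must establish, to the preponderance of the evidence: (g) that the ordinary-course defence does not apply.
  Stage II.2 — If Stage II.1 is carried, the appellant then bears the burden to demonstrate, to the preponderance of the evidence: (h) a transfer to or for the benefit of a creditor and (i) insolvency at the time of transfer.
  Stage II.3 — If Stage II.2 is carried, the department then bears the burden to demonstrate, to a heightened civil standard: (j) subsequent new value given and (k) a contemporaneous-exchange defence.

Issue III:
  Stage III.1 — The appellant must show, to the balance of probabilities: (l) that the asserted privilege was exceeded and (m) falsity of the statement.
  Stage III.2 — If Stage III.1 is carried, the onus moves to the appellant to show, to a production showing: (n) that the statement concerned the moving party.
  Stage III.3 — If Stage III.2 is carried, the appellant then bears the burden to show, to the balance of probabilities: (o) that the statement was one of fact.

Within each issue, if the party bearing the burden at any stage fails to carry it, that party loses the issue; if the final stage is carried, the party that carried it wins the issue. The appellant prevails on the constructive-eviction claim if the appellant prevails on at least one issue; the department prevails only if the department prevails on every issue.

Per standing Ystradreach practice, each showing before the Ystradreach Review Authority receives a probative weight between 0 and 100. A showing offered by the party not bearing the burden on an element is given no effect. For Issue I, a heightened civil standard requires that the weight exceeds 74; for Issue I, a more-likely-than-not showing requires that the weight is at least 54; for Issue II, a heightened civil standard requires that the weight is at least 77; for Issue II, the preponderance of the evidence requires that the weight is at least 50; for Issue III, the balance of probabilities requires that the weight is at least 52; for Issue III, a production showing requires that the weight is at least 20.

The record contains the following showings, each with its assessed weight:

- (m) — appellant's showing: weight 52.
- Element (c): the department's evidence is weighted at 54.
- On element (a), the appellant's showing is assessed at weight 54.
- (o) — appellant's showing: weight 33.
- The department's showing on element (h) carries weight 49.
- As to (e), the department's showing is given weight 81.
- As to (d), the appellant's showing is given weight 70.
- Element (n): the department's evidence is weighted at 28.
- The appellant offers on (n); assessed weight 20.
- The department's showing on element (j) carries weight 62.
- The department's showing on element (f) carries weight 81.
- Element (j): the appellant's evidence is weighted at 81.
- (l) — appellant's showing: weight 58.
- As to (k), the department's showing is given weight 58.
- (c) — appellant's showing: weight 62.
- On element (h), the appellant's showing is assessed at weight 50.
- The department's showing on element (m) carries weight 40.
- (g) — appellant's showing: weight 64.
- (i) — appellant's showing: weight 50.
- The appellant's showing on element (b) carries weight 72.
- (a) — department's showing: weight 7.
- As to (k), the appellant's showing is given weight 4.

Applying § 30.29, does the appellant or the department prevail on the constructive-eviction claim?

— Issue I —
Stage I.1 — burden on appellant; standard: a more-likely-than-not showing (weight is at least 54).
    (a): 54 (department's 7 disregarded) ≥ 54 [met]
    (b): 72 ≥ 54 [met]
  Stage I.1 carried; the burden remains with the appellant.
Stage I.2 — burden on appellant; standard: a more-likely-than-not showing (weight is at least 54).
    (c): 62 (department's 54 disregarded) ≥ 54 [met]
    (d): 70 ≥ 54 [met]
  Stage I.2 is satisfied; the onus moves to the department.
Stage I.3 — burden on department; standard: a heightened civil standard (weight exceeds 74).
    (e): 81 > 74 [met]
    (f): 81 > 74 [met]
  Stage I.3 carried; the final stage is satisfied.
Every stage carried; the department prevails on this issue.
— Issue II —
Stage II.1 (appellant, the preponderance of the evidence, weight is at least 50): (g) 64 ≥ 50 — meets.
  All elements met. The appellant retains the burden for Stage II.2.
Stage II.2 (appellant, the preponderance of the evidence, weight is at least 50): (h) 50 (department's 49 disregarded) ≥ 50 — meets; (i) 50 ≥ 50 — meets.
  All elements met. The burden passes to the department.
Stage II.3 (department, a heightened civil standard, weight is at least 77): (j) 62 (appellant's 81 disregarded) < 77 — fails; (k) 58 (appellant's 4 disregarded) < 77 — fails.
  The department does not carry Stage II.3.
The appellant prevails on this issue.
— Issue III —
Stage III.1 (appellant, the balance of probabilities, weight is at least 52): (l) 58 ≥ 52 — meets; (m) 52 (department's 40 disregarded) ≥ 52 — meets.
  Stage III.1 carried; the burden remains with the appellant.
Stage III.2 (appellant, a production showing, weight is at least 20): (n) 20 (department's 28 disregarded) ≥ 20 — meets.
  Stage III.2 carried; the burden remains with the appellant.
Stage III.3 (appellant, the balance of probabilities, weight is at least 52): (o) 33 < 52 — fails.
  Stage III.3 not carried; the appellant fails its burden.
The department prevails on this issue.
Per-issue: Issue I → department; Issue II → appellant; Issue III → department. The appellant must prevail on at least one issue; overall, the appellant prevails.

appellant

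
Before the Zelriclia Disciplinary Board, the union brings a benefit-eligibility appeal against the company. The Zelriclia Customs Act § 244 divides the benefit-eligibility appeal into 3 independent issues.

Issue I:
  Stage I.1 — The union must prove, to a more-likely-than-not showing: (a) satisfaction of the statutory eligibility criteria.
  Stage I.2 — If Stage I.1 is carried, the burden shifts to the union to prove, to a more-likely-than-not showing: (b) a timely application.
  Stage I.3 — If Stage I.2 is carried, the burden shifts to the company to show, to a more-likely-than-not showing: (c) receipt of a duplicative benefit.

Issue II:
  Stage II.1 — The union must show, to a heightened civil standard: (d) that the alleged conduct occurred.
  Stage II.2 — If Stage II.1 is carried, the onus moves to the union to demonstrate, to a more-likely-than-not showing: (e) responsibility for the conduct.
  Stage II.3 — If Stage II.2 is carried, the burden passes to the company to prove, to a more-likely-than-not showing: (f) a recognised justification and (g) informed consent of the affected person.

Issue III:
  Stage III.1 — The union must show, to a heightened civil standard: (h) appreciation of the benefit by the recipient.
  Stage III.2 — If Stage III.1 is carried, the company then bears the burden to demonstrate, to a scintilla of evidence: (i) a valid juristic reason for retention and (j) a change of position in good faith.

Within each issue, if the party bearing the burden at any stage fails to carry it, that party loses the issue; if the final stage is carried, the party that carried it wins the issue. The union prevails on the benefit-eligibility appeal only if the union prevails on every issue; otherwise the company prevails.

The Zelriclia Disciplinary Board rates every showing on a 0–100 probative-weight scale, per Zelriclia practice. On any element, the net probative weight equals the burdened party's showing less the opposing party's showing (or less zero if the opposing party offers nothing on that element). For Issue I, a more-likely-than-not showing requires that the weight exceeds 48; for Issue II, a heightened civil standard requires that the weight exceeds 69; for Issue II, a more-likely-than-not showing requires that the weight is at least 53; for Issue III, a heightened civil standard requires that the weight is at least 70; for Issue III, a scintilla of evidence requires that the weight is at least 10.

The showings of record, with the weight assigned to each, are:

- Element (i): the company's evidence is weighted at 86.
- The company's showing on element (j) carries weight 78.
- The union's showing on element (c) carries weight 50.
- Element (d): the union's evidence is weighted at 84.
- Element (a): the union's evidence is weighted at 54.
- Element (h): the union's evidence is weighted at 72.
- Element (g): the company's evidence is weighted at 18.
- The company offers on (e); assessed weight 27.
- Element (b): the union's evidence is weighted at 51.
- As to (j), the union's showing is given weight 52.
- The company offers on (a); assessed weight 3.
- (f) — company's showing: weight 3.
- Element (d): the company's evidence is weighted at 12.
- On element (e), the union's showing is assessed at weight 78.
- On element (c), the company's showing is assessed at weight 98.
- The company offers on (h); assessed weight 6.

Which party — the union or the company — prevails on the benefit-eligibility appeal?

company

— Issue I —
Stage I.1 — burden on union; standard: a more-likely-than-not showing (weight exceeds 48).
    (a): 54 − 3 = 51 > 48 [met]
  Stage I.1 carried; the burden remains with the union.
Stage I.2 — burden on union; standard: a more-likely-than-not showing (weight exceeds 48).
    (b): 51 > 48 [met]
  Stage I.2 carried; the burden shifts to the company.
Stage I.3 — burden on company; standard: a more-likely-than-not showing (weight exceeds 48).
    (c): 98 − 50 = 48 ≤ 48 [not met]
  Not every element is met, so the company fails to carry Stage I.3.
So the union prevails on this issue.
— Issue II —
Stage II.1 — burden on union; standard: a heightened civil standard (weight exceeds 69).
    (d): 84 − 12 = 72 > 69 [met]
  All elements met. The union retains the burden for Stage II.2.
Stage II.2 — burden on union; standard: a more-likely-than-not showing (weight is at least 53).
    (e): 78 − 27 = 51 < 53 [not met]
  The union does not carry Stage II.2.
The analysis ends at Stage II.2; the company prevails on this issue.
— Issue III —
At Stage III.1 the union must meet a heightened civil standard (weight is at least 70): on (h) the weight is 72 less the opposing 6 gives net 66, which does not reach 70, so (h) does not meet the standard.
  The union does not carry Stage III.1.
The analysis ends at Stage III.1; the company prevails on this issue.
Per-issue: Issue I → union; Issue II → company; Issue III → company. The union must prevail on every issue; overall, the company prevails.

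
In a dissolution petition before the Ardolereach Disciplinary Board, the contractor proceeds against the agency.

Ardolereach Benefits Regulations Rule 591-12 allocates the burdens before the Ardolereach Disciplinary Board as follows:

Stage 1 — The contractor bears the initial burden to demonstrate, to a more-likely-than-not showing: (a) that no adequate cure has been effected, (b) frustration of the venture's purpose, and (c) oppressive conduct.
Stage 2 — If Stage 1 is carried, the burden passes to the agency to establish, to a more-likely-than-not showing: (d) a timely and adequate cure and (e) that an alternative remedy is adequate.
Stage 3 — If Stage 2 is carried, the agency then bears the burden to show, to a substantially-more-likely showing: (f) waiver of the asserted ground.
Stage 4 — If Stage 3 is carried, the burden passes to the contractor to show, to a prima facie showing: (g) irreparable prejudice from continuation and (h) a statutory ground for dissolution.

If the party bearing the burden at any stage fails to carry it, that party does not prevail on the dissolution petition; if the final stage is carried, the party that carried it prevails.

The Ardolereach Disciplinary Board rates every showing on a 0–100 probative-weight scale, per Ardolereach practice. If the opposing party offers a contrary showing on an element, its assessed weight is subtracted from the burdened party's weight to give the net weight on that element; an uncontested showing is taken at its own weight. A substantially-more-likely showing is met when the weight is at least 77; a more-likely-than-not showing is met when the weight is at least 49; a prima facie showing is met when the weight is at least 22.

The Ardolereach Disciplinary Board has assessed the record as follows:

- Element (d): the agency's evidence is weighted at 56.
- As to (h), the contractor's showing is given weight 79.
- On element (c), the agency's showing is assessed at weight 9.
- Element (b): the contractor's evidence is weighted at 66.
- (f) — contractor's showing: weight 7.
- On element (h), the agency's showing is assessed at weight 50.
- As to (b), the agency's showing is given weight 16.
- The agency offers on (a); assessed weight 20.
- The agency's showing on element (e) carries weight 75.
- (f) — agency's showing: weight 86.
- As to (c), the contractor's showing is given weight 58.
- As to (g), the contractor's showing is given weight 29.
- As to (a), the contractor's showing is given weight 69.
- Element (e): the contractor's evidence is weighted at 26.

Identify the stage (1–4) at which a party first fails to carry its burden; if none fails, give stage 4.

Stage 1 — burden on contractor; standard: a more-likely-than-not showing (weight is at least 49).
    (a): 69 − 20 = 49 ≥ 49 [met]
    (b): 66 − 16 = 50 ≥ 49 [met]
    (c): 58 − 9 = 49 ≥ 49 [met]
  The contractor carries Stage 1; the agency now bears the burden.
Stage 2 — burden on agency; standard: a more-likely-than-not showing (weight is at least 49).
    (d): 56 ≥ 49 [met]
    (e): 75 − 26 = 49 ≥ 49 [met]
  All elements met. The agency retains the burden for Stage 3.
Stage 3 — burden on agency; standard: a substantially-more-likely showing (weight is at least 77).
    (f): 86 − 7 = 79 ≥ 77 [met]
  Stage 3 carried; the burden shifts to the contractor.
Stage 4 — burden on contractor; standard: a prima facie showing (weight is at least 22).
    (g): 29 ≥ 22 [met]
    (h): 79 − 50 = 29 ≥ 22 [met]
  The contractor carries the last stage.
Every stage carried; the contractor prevails.

stage 4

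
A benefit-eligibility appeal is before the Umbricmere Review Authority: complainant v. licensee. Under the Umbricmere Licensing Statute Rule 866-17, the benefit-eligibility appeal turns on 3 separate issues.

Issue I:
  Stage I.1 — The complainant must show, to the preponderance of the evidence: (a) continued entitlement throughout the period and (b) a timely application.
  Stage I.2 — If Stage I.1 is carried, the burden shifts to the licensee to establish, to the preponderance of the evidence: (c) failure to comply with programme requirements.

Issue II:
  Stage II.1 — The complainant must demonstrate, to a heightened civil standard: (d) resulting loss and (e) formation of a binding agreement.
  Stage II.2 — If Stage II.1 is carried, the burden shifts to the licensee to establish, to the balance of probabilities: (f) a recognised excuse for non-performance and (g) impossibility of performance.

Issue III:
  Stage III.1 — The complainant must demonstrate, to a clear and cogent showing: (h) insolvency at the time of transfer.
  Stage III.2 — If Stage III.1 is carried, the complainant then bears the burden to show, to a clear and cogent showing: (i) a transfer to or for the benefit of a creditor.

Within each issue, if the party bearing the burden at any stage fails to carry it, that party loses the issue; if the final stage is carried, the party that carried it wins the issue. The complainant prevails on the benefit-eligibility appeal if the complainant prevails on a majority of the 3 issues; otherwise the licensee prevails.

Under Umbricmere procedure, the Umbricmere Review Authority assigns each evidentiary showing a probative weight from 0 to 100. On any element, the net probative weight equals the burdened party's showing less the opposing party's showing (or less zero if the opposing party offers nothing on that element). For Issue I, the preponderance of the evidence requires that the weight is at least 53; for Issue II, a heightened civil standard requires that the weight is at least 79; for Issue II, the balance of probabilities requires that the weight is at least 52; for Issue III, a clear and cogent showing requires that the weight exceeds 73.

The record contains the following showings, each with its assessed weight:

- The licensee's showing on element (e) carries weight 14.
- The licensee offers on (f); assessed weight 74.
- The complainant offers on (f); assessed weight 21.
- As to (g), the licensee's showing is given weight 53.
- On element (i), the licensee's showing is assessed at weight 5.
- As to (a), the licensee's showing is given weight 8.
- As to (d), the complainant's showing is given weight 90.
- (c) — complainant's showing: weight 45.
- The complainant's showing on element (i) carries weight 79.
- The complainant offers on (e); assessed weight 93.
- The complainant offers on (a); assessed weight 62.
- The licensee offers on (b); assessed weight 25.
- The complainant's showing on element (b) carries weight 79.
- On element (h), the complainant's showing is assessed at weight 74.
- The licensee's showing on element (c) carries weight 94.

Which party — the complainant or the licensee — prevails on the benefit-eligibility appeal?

— Issue I —
Stage I.1 — burden on complainant; standard: the preponderance of the evidence (weight is at least 53).
    (a): 62 − 8 = 54 ≥ 53 [met]
    (b): 79 − 25 = 54 ≥ 53 [met]
  The complainant carries Stage I.1; the licensee now bears the burden.
Stage I.2 — burden on licensee; standard: the preponderance of the evidence (weight is at least 53).
    (c): 94 − 45 = 49 < 53 [not met]
  Not every element is met, so the licensee fails to carry Stage I.2.
The complainant prevails on this issue.
— Issue II —
Stage II.1 — burden on complainant; standard: a heightened civil standard (weight is at least 79).
    (d): 90 ≥ 79 [met]
    (e): 93 − 14 = 79 ≥ 79 [met]
  Stage II.1 is satisfied; the onus moves to the licensee.
Stage II.2 — burden on licensee; standard: the balance of probabilities (weight is at least 52).
    (f): 74 − 21 = 53 ≥ 52 [met]
    (g): 53 ≥ 52 [met]
  All elements met at the final stage.
Every stage carried; the licensee prevails on this issue.
— Issue III —
Stage III.1 — burden on complainant; standard: a clear and cogent showing (weight exceeds 73).
    (h): 74 > 73 [met]
  Stage III.1 carried; the burden remains with the complainant.
Stage III.2 — burden on complainant; standard: a clear and cogent showing (weight exceeds 73).
    (i): 79 − 5 = 74 > 73 [met]
  All elements met at the final stage.
Every stage carried; the complainant prevails on this issue.
Per-issue: Issue I → complainant; Issue II → licensee; Issue III → complainant. The complainant must prevail on a majority of issues; overall, the complainant prevails.

complainant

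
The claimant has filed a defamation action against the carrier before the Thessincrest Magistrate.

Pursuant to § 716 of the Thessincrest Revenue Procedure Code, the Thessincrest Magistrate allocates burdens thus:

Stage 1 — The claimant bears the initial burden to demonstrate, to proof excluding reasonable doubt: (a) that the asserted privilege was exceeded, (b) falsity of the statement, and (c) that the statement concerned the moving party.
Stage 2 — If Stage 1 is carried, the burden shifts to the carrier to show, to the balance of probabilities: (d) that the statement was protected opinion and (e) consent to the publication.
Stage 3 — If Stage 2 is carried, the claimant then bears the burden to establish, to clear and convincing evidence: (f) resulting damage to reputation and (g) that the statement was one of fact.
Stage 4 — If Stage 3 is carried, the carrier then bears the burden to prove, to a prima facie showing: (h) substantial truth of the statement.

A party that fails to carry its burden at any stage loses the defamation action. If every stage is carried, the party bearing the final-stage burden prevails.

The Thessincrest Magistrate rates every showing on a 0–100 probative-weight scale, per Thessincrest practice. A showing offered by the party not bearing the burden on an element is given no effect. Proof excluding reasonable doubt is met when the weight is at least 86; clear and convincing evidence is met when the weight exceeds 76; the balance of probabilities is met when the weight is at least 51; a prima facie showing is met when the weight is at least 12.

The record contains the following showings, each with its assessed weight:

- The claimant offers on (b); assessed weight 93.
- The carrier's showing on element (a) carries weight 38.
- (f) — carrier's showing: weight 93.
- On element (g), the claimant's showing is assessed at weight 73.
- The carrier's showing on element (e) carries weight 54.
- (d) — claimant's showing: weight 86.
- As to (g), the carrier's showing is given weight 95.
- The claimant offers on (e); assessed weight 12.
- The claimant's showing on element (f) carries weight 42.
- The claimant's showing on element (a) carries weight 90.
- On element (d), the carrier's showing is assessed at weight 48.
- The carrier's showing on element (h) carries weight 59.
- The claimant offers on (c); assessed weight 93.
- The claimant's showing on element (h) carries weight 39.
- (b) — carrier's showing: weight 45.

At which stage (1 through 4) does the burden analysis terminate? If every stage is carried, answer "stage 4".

Stage 1 — burden on claimant; standard: proof excluding reasonable doubt (weight is at least 86).
    (a): 90 (carrier's 38 disregarded) ≥ 86 [met]
    (b): 93 (carrier's 45 disregarded) ≥ 86 [met]
    (c): 93 ≥ 86 [met]
  All elements met. The burden passes to the carrier.
Stage 2 — burden on carrier; standard: the balance of probabilities (weight is at least 51).
    (d): 48 (claimant's 86 disregarded) < 51 [not met]
    (e): 54 (claimant's 12 disregarded) ≥ 51 [met]
  The carrier does not carry Stage 2.
The claimant prevails.

stage 2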